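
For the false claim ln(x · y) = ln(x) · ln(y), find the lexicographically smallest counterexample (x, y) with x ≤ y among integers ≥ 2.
Substituting (2, 2) into the claim:
LHS = ln(2 · 2) = ln(4) ≈ 1.386
RHS = ln(2) · ln(2) = ln(2)² ≈ 0.4805

Since LHS ≠ RHS, this pair disproves the claim, and no lexicographically smaller pair (x ≤ y, integers ≥ 2) does.

For instance (6, 8) is also a counterexample (LHS = ln(48) ≈ 3.871, RHS = ln(6)·ln(8) ≈ 3.726), but it's lexicographically larger.

Answer: (x, y) = (2, 2)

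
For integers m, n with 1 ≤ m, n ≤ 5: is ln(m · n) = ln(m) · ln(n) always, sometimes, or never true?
It holds at (m, n) = (1, 1) (both sides equal 0), but fails at (m, n) = (1, 3) (LHS = ln(3) ≈ 1.099, RHS = 0).

Answer: Sometimes true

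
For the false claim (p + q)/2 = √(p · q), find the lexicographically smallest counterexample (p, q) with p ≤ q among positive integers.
At (1, 1): both sides equal 1, so it holds there.

Substituting (1, 2) into the claim:
LHS = (1 + 2)/2 = 3/2
RHS = √(1 · 2) = √(2) ≈ 1.414

Since LHS ≠ RHS, this pair disproves the claim, and no lexicographically smaller pair (p ≤ q, positive integers) does.

For instance (4, 7) is also a counterexample (LHS = 11/2, RHS = 2·√(7) ≈ 5.292), but it's lexicographically larger.

Answer: (p, q) = (1, 2)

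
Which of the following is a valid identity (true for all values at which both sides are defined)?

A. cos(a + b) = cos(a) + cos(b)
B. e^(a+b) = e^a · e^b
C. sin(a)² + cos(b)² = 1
B

A: fails at (2, 7) — LHS = cos(9) ≈ -0.9111, RHS = cos(2) + cos(7) ≈ 0.3378.
B: holds — e.g. at (2, 4), both sides equal e^6 ≈ 403.4.
C: fails at (0, 1) — LHS = cos(1)² ≈ 0.2919, RHS = 1.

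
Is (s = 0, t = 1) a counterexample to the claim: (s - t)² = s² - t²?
Yes

Substituting s = 0, t = 1:
LHS = (0 - 1)² = 1
RHS = 0² - 1² = -1

Since LHS ≠ RHS, this pair disproves the claim.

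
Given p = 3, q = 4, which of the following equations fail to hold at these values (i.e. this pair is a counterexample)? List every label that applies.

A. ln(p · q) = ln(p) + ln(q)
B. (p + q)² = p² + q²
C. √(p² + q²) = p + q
Evaluating each claim at the given values:
A. LHS = ln(12) ≈ 2.485, RHS = ln(3) + ln(4) ≈ 2.485 → holds here (LHS = RHS)
B. LHS = 49, RHS = 25 → fails here (LHS ≠ RHS)
C. LHS = 5, RHS = 7 → fails here (LHS ≠ RHS)

Answer: B, C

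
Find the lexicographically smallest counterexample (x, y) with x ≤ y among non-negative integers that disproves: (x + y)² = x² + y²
At (0, 6): both sides equal 36, so it holds there.

Substituting (1, 1) into the claim:
LHS = (1 + 1)² = 4
RHS = 1² + 1² = 2

Since LHS ≠ RHS, this pair disproves the claim, and no lexicographically smaller pair (x ≤ y, non-negative integers) does.

For instance (4, 5) is also a counterexample (LHS = 81, RHS = 41), but it's lexicographically larger.

Answer: (x, y) = (1, 1)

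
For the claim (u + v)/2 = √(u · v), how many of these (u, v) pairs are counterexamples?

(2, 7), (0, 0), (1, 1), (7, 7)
1

Testing each pair:
(2, 7): LHS = 9/2, RHS = √(14) ≈ 3.742 → counterexample
(0, 0): LHS = 0, RHS = 0 → satisfies claim
(1, 1): LHS = 1, RHS = 1 → satisfies claim
(7, 7): LHS = 7, RHS = 7 → satisfies claim

That makes 1 counterexample.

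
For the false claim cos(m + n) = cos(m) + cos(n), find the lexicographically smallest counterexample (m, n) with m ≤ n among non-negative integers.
Substituting (0, 0) into the claim:
LHS = cos(0 + 0) = 1
RHS = cos(0) + cos(0) = 2

Since LHS ≠ RHS, this pair disproves the claim, and no lexicographically smaller pair (m ≤ n, non-negative integers) does.

For instance (3, 6) is also a counterexample (LHS = cos(9) ≈ -0.9111, RHS = cos(3) + cos(6) ≈ -0.02982), but it's lexicographically larger.

Answer: (m, n) = (0, 0)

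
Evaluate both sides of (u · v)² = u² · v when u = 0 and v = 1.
LHS = (0 · 1)² = 0
RHS = 0² · 1 = 0

LHS = RHS: the two sides agree.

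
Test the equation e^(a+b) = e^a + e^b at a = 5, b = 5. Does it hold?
Substituting a = 5, b = 5:

LHS = e^(5+5) = e^10 ≈ 22026.5
RHS = e^5 + e^5 = 2·e^5 ≈ 296.8

LHS ≠ RHS, so the equation does not hold at this point.

Answer: Fails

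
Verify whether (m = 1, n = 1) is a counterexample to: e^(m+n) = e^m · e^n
Substituting m = 1, n = 1:
LHS = e^(1+1) = e^2 ≈ 7.389
RHS = e^1 · e^1 = e^2 ≈ 7.389

The sides agree, so this pair does not disprove the claim.

Answer: No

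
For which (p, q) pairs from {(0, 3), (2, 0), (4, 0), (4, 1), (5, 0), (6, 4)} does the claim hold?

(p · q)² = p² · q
(0, 3), (2, 0), (4, 0), (4, 1), (5, 0)

Testing each pair:
(0, 3): LHS = 0, RHS = 0 → holds
(2, 0): LHS = 0, RHS = 0 → holds
(4, 0): LHS = 0, RHS = 0 → holds
(4, 1): LHS = 16, RHS = 16 → holds
(5, 0): LHS = 0, RHS = 0 → holds
(6, 4): LHS = 576, RHS = 144 → fails

5 of 6 pairs satisfy the claim.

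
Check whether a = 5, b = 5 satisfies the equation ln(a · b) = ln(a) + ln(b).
Substituting a = 5, b = 5:

LHS = ln(5 · 5) = ln(25) ≈ 3.219
RHS = ln(5) + ln(5) = 2·ln(5) ≈ 3.219

LHS = RHS, so the equation holds at this point.

Answer: Holds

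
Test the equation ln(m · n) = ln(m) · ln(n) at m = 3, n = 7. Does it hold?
Fails

Substituting m = 3, n = 7:

LHS = ln(3 · 7) = ln(21) ≈ 3.045
RHS = ln(3) · ln(7) ≈ 2.138

LHS ≠ RHS, so the equation does not hold at this point.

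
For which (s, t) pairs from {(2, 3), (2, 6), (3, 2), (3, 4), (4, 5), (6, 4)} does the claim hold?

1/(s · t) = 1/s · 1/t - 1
None

Testing each pair:
(2, 3): LHS = 1/6, RHS = -5/6 → fails
(2, 6): LHS = 1/12, RHS = -11/12 → fails
(3, 2): LHS = 1/6, RHS = -5/6 → fails
(3, 4): LHS = 1/12, RHS = -11/12 → fails
(4, 5): LHS = 1/20, RHS = -19/20 → fails
(6, 4): LHS = 1/24, RHS = -23/24 → fails

No pair satisfies the claim.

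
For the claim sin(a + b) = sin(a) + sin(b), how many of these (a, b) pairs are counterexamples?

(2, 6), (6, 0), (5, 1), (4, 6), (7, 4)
Testing each pair:
(2, 6): LHS = sin(8) ≈ 0.9894, RHS = sin(6) + sin(2) ≈ 0.6299 → counterexample
(6, 0): LHS = sin(6) ≈ -0.2794, RHS = sin(6) ≈ -0.2794 → satisfies claim
(5, 1): LHS = sin(6) ≈ -0.2794, RHS = sin(5) + sin(1) ≈ -0.1175 → counterexample
(4, 6): LHS = sin(10) ≈ -0.544, RHS = sin(4) + sin(6) ≈ -1.036 → counterexample
(7, 4): LHS = sin(11) ≈ -1, RHS = sin(4) + sin(7) ≈ -0.09982 → counterexample

That makes 4 counterexamples.

Answer: 4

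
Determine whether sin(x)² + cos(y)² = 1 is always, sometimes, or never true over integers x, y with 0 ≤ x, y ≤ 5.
It holds at (x, y) = (3, 3) (both sides equal 1), but fails at (x, y) = (2, 5) (LHS = cos(5)² + sin(2)² ≈ 0.9073, RHS = 1).

Answer: Sometimes true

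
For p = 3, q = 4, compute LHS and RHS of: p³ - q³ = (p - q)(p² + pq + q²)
LHS = 3³ - 4³ = -37
RHS = (3 - 4)(3² + 3·4 + 4²) = -37

LHS = RHS: the two sides agree.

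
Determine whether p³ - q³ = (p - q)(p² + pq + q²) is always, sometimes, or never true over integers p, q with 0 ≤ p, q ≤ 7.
The identity holds for every pair in the range. For instance at (p, q) = (4, 1): both sides equal 63.

Answer: Always true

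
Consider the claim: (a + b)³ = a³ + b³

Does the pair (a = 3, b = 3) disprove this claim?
Substituting a = 3, b = 3:
LHS = (3 + 3)³ = 216
RHS = 3³ + 3³ = 54

Since LHS ≠ RHS, this pair disproves the claim.

Answer: Yes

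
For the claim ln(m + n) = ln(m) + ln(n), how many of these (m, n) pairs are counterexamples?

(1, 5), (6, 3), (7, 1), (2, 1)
4

Testing each pair:
(1, 5): LHS = ln(6) ≈ 1.792, RHS = ln(5) ≈ 1.609 → counterexample
(6, 3): LHS = ln(9) ≈ 2.197, RHS = ln(3) + ln(6) ≈ 2.89 → counterexample
(7, 1): LHS = ln(8) ≈ 2.079, RHS = ln(7) ≈ 1.946 → counterexample
(2, 1): LHS = ln(3) ≈ 1.099, RHS = ln(2) ≈ 0.6931 → counterexample

That makes 4 counterexamples.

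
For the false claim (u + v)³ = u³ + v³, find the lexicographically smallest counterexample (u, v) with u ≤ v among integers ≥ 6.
(u, v) = (6, 6)

Substituting (6, 6) into the claim:
LHS = (6 + 6)³ = 1728
RHS = 6³ + 6³ = 432

Since LHS ≠ RHS, this pair disproves the claim, and no lexicographically smaller pair (u ≤ v, integers ≥ 6) does.

For instance (8, 9) is also a counterexample (LHS = 4913, RHS = 1241), but it's lexicographically larger.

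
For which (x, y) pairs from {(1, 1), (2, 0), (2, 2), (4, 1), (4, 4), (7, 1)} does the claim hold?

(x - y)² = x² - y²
(1, 1), (2, 0), (2, 2), (4, 4)

Testing each pair:
(1, 1): LHS = 0, RHS = 0 → holds
(2, 0): LHS = 4, RHS = 4 → holds
(2, 2): LHS = 0, RHS = 0 → holds
(4, 1): LHS = 9, RHS = 15 → fails
(4, 4): LHS = 0, RHS = 0 → holds
(7, 1): LHS = 36, RHS = 48 → fails

4 of 6 pairs satisfy the claim.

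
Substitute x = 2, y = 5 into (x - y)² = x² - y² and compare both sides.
LHS = (2 - 5)² = 9
RHS = 2² - 5² = -21

LHS ≠ RHS, so the equation does not hold here.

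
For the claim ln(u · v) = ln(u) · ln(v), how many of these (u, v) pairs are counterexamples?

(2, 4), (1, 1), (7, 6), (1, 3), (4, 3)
Testing each pair:
(2, 4): LHS = ln(8) ≈ 2.079, RHS = ln(2)·ln(4) ≈ 0.9609 → counterexample
(1, 1): LHS = 0, RHS = 0 → satisfies claim
(7, 6): LHS = ln(42) ≈ 3.738, RHS = ln(6)·ln(7) ≈ 3.487 → counterexample
(1, 3): LHS = ln(3) ≈ 1.099, RHS = 0 → counterexample
(4, 3): LHS = ln(12) ≈ 2.485, RHS = ln(3)·ln(4) ≈ 1.523 → counterexample

That makes 4 counterexamples.

Answer: 4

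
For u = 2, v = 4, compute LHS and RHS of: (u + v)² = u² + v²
LHS = (2 + 4)² = 36
RHS = 2² + 4² = 20

LHS ≠ RHS, so the equation does not hold here.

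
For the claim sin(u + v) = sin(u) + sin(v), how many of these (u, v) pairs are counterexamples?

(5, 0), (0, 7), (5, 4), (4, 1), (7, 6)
Testing each pair:
(5, 0): LHS = sin(5) ≈ -0.9589, RHS = sin(5) ≈ -0.9589 → satisfies claim
(0, 7): LHS = sin(7) ≈ 0.657, RHS = sin(7) ≈ 0.657 → satisfies claim
(5, 4): LHS = sin(9) ≈ 0.4121, RHS = sin(5) + sin(4) ≈ -1.716 → counterexample
(4, 1): LHS = sin(5) ≈ -0.9589, RHS = sin(4) + sin(1) ≈ 0.08467 → counterexample
(7, 6): LHS = sin(13) ≈ 0.4202, RHS = sin(6) + sin(7) ≈ 0.3776 → counterexample

That makes 3 counterexamples.

Answer: 3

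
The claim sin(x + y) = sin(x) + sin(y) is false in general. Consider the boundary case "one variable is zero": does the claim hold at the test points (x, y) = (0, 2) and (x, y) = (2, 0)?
At (0, 2): LHS = sin(2) ≈ 0.9093, RHS = sin(2) ≈ 0.9093 → equal
At (2, 0): LHS = sin(2) ≈ 0.9093, RHS = sin(2) ≈ 0.9093 → equal

So the claim does hold at both of these boundary points, even though it is not an identity.

Answer: Yes, holds at both test points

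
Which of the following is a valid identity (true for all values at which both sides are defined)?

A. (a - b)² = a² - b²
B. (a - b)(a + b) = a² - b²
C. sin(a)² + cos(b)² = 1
A: fails at (2, 7) — LHS = 25, RHS = -45.
B: holds — e.g. at (1, 1), both sides equal 0.
C: fails at (2, 7) — LHS = cos(7)² + sin(2)² ≈ 1.395, RHS = 1.

Answer: B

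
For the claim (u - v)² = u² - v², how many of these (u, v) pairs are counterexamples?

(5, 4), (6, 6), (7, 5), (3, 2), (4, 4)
Testing each pair:
(5, 4): LHS = 1, RHS = 9 → counterexample
(6, 6): LHS = 0, RHS = 0 → satisfies claim
(7, 5): LHS = 4, RHS = 24 → counterexample
(3, 2): LHS = 1, RHS = 5 → counterexample
(4, 4): LHS = 0, RHS = 0 → satisfies claim

That makes 3 counterexamples.

Answer: 3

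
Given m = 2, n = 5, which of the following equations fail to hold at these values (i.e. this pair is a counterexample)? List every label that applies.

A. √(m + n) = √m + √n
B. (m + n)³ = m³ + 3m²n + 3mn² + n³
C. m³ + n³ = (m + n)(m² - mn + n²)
A

Evaluating each claim at the given values:
A. LHS = √(7) ≈ 2.646, RHS = √(2) + √(5) ≈ 3.65 → fails here (LHS ≠ RHS)
B. LHS = 343, RHS = 343 → holds here (LHS = RHS)
C. LHS = 133, RHS = 133 → holds here (LHS = RHS)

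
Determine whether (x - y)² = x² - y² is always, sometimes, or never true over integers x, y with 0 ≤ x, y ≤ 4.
It holds at (x, y) = (0, 0) (both sides equal 0), but fails at (x, y) = (2, 3) (LHS = 1, RHS = -5).

Answer: Sometimes true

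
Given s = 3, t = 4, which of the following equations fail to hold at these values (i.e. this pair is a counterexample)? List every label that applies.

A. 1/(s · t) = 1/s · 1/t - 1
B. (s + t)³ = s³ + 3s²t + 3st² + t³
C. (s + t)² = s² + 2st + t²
Evaluating each claim at the given values:
A. LHS = 1/12, RHS = -11/12 → fails here (LHS ≠ RHS)
B. LHS = 343, RHS = 343 → holds here (LHS = RHS)
C. LHS = 49, RHS = 49 → holds here (LHS = RHS)

Answer: A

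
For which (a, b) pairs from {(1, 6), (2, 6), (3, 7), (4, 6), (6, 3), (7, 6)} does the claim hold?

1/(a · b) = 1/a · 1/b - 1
Testing each pair:
(1, 6): LHS = 1/6, RHS = -5/6 → fails
(2, 6): LHS = 1/12, RHS = -11/12 → fails
(3, 7): LHS = 1/21, RHS = -20/21 → fails
(4, 6): LHS = 1/24, RHS = -23/24 → fails
(6, 3): LHS = 1/18, RHS = -17/18 → fails
(7, 6): LHS = 1/42, RHS = -41/42 → fails

No pair satisfies the claim.

Answer: None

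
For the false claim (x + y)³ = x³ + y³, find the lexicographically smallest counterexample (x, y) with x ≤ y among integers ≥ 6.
Substituting (6, 6) into the claim:
LHS = (6 + 6)³ = 1728
RHS = 6³ + 6³ = 432

Since LHS ≠ RHS, this pair disproves the claim, and no lexicographically smaller pair (x ≤ y, integers ≥ 6) does.

For instance (8, 13) is also a counterexample (LHS = 9261, RHS = 2709), but it's lexicographically larger.

Answer: (x, y) = (6, 6)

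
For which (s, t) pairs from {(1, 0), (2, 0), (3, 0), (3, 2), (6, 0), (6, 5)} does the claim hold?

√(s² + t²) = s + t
(1, 0), (2, 0), (3, 0), (6, 0)

Testing each pair:
(1, 0): LHS = 1, RHS = 1 → holds
(2, 0): LHS = 2, RHS = 2 → holds
(3, 0): LHS = 3, RHS = 3 → holds
(3, 2): LHS = √(13) ≈ 3.606, RHS = 5 → fails
(6, 0): LHS = 6, RHS = 6 → holds
(6, 5): LHS = √(61) ≈ 7.81, RHS = 11 → fails

4 of 6 pairs satisfy the claim.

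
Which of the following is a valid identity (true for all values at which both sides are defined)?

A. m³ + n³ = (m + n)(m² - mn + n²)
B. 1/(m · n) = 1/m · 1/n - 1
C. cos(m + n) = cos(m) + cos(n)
A: holds — e.g. at (1, 5), both sides equal 126.
B: fails at (3, 5) — LHS = 1/15, RHS = -14/15.
C: fails at (2, 4) — LHS = cos(6) ≈ 0.9602, RHS = cos(4) + cos(2) ≈ -1.07.

Answer: A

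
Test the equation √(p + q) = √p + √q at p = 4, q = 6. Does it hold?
Substituting p = 4, q = 6:

LHS = √(4 + 6) = √(10) ≈ 3.162
RHS = √4 + √6 = 2 + √(6) ≈ 4.449

LHS ≠ RHS, so the equation does not hold at this point.

Answer: Fails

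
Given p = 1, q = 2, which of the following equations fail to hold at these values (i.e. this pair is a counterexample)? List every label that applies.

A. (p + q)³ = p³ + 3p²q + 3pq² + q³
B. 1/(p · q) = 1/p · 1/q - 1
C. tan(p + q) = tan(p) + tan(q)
Evaluating each claim at the given values:
A. LHS = 27, RHS = 27 → holds here (LHS = RHS)
B. LHS = 1/2, RHS = -1/2 → fails here (LHS ≠ RHS)
C. LHS = tan(3) ≈ -0.1425, RHS = tan(2) + tan(1) ≈ -0.6276 → fails here (LHS ≠ RHS)

Answer: B, C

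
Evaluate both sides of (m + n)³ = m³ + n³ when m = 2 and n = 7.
LHS = (2 + 7)³ = 729
RHS = 2³ + 7³ = 351

LHS ≠ RHS, so the equation does not hold here.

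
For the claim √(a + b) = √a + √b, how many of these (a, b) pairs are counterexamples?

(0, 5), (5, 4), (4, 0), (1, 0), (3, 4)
2

Testing each pair:
(0, 5): LHS = √(5) ≈ 2.236, RHS = √(5) ≈ 2.236 → satisfies claim
(5, 4): LHS = 3, RHS = 2 + √(5) ≈ 4.236 → counterexample
(4, 0): LHS = 2, RHS = 2 → satisfies claim
(1, 0): LHS = 1, RHS = 1 → satisfies claim
(3, 4): LHS = √(7) ≈ 2.646, RHS = √(3) + 2 ≈ 3.732 → counterexample

That makes 2 counterexamples.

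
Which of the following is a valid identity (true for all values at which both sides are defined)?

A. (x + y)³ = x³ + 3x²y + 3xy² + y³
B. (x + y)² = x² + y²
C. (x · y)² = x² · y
A: holds — e.g. at (2, 4), both sides equal 216.
B: fails at (2, 2) — LHS = 16, RHS = 8.
C: fails at (1, 3) — LHS = 9, RHS = 3.

Answer: A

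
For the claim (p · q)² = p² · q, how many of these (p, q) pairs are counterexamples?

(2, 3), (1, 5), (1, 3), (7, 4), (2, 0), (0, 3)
4

Testing each pair:
(2, 3): LHS = 36, RHS = 12 → counterexample
(1, 5): LHS = 25, RHS = 5 → counterexample
(1, 3): LHS = 9, RHS = 3 → counterexample
(7, 4): LHS = 784, RHS = 196 → counterexample
(2, 0): LHS = 0, RHS = 0 → satisfies claim
(0, 3): LHS = 0, RHS = 0 → satisfies claim

That makes 4 counterexamples.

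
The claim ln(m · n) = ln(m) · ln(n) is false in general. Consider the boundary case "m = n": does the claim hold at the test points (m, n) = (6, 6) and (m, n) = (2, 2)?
No, fails at both test points

At (6, 6): LHS = ln(36) ≈ 3.584 ≠ RHS = ln(6)² ≈ 3.21
At (2, 2): LHS = ln(4) ≈ 1.386 ≠ RHS = ln(2)² ≈ 0.4805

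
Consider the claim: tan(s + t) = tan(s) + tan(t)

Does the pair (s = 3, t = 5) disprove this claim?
Substituting s = 3, t = 5:
LHS = tan(3 + 5) = tan(8) ≈ -6.8
RHS = tan(3) + tan(5) ≈ -3.523

Since LHS ≠ RHS, this pair disproves the claim.

Answer: Yes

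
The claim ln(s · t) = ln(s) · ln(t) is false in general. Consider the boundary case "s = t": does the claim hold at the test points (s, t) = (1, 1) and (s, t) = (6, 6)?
At (1, 1): LHS = 0, RHS = 0 → equal
At (6, 6): LHS = ln(36) ≈ 3.584 ≠ RHS = ln(6)² ≈ 3.21

Answer: Only at (1, 1)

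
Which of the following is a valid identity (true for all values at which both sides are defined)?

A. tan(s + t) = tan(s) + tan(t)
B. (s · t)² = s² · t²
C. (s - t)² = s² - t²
A: fails at (2, 2) — LHS = tan(4) ≈ 1.158, RHS = 2·tan(2) ≈ -4.37.
B: holds — e.g. at (1, 1), both sides equal 1.
C: fails at (2, 3) — LHS = 1, RHS = -5.

Answer: B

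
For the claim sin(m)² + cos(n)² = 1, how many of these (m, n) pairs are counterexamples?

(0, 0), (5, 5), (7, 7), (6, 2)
1

Testing each pair:
(0, 0): LHS = 1, RHS = 1 → satisfies claim
(5, 5): LHS = cos(5)² + sin(5)² = 1, RHS = 1 → satisfies claim
(7, 7): LHS = sin(7)² + cos(7)² = 1, RHS = 1 → satisfies claim
(6, 2): LHS = sin(6)² + cos(2)² ≈ 0.2513, RHS = 1 → counterexample

That makes 1 counterexample.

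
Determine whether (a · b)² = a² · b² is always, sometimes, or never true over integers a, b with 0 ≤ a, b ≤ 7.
The identity holds for every pair in the range. For instance at (a, b) = (3, 5): both sides equal 225.

Answer: Always true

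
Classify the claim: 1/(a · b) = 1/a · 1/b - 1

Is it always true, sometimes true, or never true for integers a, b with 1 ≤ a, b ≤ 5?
The claim fails for every pair in the range. For instance at (a, b) = (4, 4): LHS = 1/16, RHS = -15/16.

Answer: Never true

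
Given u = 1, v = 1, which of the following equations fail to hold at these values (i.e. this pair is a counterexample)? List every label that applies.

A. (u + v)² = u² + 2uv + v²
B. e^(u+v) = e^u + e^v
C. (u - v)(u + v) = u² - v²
Evaluating each claim at the given values:
A. LHS = 4, RHS = 4 → holds here (LHS = RHS)
B. LHS = e^2 ≈ 7.389, RHS = 2·e ≈ 5.437 → fails here (LHS ≠ RHS)
C. LHS = 0, RHS = 0 → holds here (LHS = RHS)

Answer: B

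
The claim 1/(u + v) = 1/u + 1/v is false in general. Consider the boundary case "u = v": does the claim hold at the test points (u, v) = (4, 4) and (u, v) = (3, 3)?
No, fails at both test points

At (4, 4): LHS = 1/8 ≠ RHS = 1/2
At (3, 3): LHS = 1/6 ≠ RHS = 2/3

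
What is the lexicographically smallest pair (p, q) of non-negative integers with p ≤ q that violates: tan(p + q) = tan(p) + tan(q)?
Substituting (1, 1) into the claim:
LHS = tan(1 + 1) = tan(2) ≈ -2.185
RHS = tan(1) + tan(1) = 2·tan(1) ≈ 3.115

Since LHS ≠ RHS, this pair disproves the claim, and no lexicographically smaller pair (p ≤ q, non-negative integers) does.

For instance (1, 5) is also a counterexample (LHS = tan(6) ≈ -0.291, RHS = tan(5) + tan(1) ≈ -1.823), but it's lexicographically larger.

Answer: (p, q) = (1, 1)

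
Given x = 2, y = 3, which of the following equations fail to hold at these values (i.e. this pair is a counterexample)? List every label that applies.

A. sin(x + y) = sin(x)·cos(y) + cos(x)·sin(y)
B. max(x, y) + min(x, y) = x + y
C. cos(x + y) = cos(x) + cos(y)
Evaluating each claim at the given values:
A. LHS = sin(5) ≈ -0.9589, RHS = sin(2)·cos(3) + sin(3)·cos(2) ≈ -0.9589 → holds here (LHS = RHS)
B. LHS = 5, RHS = 5 → holds here (LHS = RHS)
C. LHS = cos(5) ≈ 0.2837, RHS = cos(3) + cos(2) ≈ -1.406 → fails here (LHS ≠ RHS)

Answer: C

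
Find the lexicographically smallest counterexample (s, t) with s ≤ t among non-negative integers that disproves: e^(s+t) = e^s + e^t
(s, t) = (0, 0)

Substituting (0, 0) into the claim:
LHS = e^(0+0) = 1
RHS = e^0 + e^0 = 2

Since LHS ≠ RHS, this pair disproves the claim, and no lexicographically smaller pair (s ≤ t, non-negative integers) does.

For instance (1, 2) is also a counterexample (LHS = e^3 ≈ 20.09, RHS = e + e^2 ≈ 10.11), but it's lexicographically larger.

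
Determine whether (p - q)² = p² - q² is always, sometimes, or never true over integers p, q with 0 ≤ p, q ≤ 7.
Sometimes true

It holds at (p, q) = (3, 3) (both sides equal 0), but fails at (p, q) = (2, 3) (LHS = 1, RHS = -5).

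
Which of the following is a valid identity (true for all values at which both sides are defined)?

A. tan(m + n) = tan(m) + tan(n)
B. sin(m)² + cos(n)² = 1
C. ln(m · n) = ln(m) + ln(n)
A: fails at (1, 1) — LHS = tan(2) ≈ -2.185, RHS = 2·tan(1) ≈ 3.115.
B: fails at (1, 5) — LHS = cos(5)² + sin(1)² ≈ 0.7885, RHS = 1.
C: holds — e.g. at (2, 2), both sides equal ln(4) ≈ 1.386.

Answer: C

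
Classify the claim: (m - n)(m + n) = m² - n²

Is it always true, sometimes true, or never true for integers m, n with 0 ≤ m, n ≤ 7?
Always true

The identity holds for every pair in the range. For instance at (m, n) = (7, 1): both sides equal 48.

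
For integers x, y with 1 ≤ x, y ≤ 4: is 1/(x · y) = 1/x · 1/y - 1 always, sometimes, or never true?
The claim fails for every pair in the range. For instance at (x, y) = (4, 3): LHS = 1/12, RHS = -11/12.

Answer: Never true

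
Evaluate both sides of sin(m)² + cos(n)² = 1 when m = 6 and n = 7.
LHS = sin(6)² + cos(7)² ≈ 0.6464
RHS = 1

LHS ≠ RHS (they differ by about 0.3536), so the equation does not hold here.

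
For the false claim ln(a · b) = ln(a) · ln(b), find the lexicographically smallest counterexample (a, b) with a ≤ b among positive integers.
At (1, 1): both sides equal 0, so it holds there.

Substituting (1, 2) into the claim:
LHS = ln(1 · 2) = ln(2) ≈ 0.6931
RHS = ln(1) · ln(2) = 0

Since LHS ≠ RHS, this pair disproves the claim, and no lexicographically smaller pair (a ≤ b, positive integers) does.

For instance (3, 5) is also a counterexample (LHS = ln(15) ≈ 2.708, RHS = ln(3)·ln(5) ≈ 1.768), but it's lexicographically larger.

Answer: (a, b) = (1, 2)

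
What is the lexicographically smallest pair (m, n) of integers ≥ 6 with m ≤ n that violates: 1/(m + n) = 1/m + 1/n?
(m, n) = (6, 6)

Substituting (6, 6) into the claim:
LHS = 1/(6 + 6) = 1/12
RHS = 1/6 + 1/6 = 1/3

Since LHS ≠ RHS, this pair disproves the claim, and no lexicographically smaller pair (m ≤ n, integers ≥ 6) does.

For instance (9, 13) is also a counterexample (LHS = 1/22, RHS = 22/117), but it's lexicographically larger.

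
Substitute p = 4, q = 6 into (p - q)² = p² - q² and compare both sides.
LHS = (4 - 6)² = 4
RHS = 4² - 6² = -20

LHS ≠ RHS, so the equation does not hold here.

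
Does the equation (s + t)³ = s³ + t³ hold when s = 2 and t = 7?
Substituting s = 2, t = 7:

LHS = (2 + 7)³ = 729
RHS = 2³ + 7³ = 351

LHS ≠ RHS, so the equation does not hold at this point.

Answer: Fails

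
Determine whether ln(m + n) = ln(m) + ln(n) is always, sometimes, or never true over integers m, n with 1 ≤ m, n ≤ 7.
Sometimes true

It holds at (m, n) = (2, 2) (both sides equal ln(4) ≈ 1.386), but fails at (m, n) = (1, 1) (LHS = ln(2) ≈ 0.6931, RHS = 0).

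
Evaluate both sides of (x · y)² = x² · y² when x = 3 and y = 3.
LHS = (3 · 3)² = 81
RHS = 3² · 3² = 81

LHS = RHS: the two sides agree.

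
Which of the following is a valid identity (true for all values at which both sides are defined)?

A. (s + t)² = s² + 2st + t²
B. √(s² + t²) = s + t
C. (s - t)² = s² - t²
A: holds — e.g. at (4, 6), both sides equal 100.
B: fails at (4, 6) — LHS = 2·√(13) ≈ 7.211, RHS = 10.
C: fails at (2, 4) — LHS = 4, RHS = -12.

Answer: A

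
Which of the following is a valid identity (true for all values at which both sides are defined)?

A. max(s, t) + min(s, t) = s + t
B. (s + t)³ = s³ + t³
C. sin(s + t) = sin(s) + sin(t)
A

A: holds — e.g. at (1, 3), both sides equal 4.
B: fails at (1, 5) — LHS = 216, RHS = 126.
C: fails at (5, 5) — LHS = sin(10) ≈ -0.544, RHS = 2·sin(5) ≈ -1.918.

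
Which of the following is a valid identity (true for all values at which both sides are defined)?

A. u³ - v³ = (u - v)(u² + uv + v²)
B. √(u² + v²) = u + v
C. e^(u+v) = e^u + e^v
A

A: holds — e.g. at (4, 5), both sides equal -61.
B: fails at (2, 2) — LHS = 2·√(2) ≈ 2.828, RHS = 4.
C: fails at (1, 1) — LHS = e^2 ≈ 7.389, RHS = 2·e ≈ 5.437.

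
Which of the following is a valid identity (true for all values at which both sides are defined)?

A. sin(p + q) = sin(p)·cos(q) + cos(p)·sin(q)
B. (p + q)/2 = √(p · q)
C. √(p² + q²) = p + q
A: holds — e.g. at (0, 1), both sides equal sin(1) ≈ 0.8415.
B: fails at (4, 6) — LHS = 5, RHS = 2·√(6) ≈ 4.899.
C: fails at (2, 7) — LHS = √(53) ≈ 7.28, RHS = 9.

Answer: A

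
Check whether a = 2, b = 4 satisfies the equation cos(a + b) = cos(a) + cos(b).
Fails

Substituting a = 2, b = 4:

LHS = cos(2 + 4) = cos(6) ≈ 0.9602
RHS = cos(2) + cos(4) ≈ -1.07

LHS ≠ RHS, so the equation does not hold at this point.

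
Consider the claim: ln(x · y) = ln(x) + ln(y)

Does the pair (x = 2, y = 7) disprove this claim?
No

Substituting x = 2, y = 7:
LHS = ln(2 · 7) = ln(14) ≈ 2.639
RHS = ln(2) + ln(7) ≈ 2.639

The sides agree, so this pair does not disprove the claim.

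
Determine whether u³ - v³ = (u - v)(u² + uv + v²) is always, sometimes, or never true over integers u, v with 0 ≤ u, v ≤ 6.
The identity holds for every pair in the range. For instance at (u, v) = (3, 6): both sides equal -189.

Answer: Always true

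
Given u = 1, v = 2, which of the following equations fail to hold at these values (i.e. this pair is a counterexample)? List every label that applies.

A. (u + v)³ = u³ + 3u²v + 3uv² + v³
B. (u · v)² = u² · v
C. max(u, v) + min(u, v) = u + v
B

Evaluating each claim at the given values:
A. LHS = 27, RHS = 27 → holds here (LHS = RHS)
B. LHS = 4, RHS = 2 → fails here (LHS ≠ RHS)
C. LHS = 3, RHS = 3 → holds here (LHS = RHS)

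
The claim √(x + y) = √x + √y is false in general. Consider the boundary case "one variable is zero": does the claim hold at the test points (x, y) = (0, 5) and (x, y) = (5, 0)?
At (0, 5): LHS = √(5) ≈ 2.236, RHS = √(5) ≈ 2.236 → equal
At (5, 0): LHS = √(5) ≈ 2.236, RHS = √(5) ≈ 2.236 → equal

So the claim does hold at both of these boundary points, even though it is not an identity.

Answer: Yes, holds at both test points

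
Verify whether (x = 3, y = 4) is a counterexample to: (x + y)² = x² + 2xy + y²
Substituting x = 3, y = 4:
LHS = (3 + 4)² = 49
RHS = 3² + 2·3·4 + 4² = 49

The sides agree, so this pair does not disprove the claim.

Answer: No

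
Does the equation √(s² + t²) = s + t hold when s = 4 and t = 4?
Fails

Substituting s = 4, t = 4:

LHS = √(4² + 4²) = 4·√(2) ≈ 5.657
RHS = 4 + 4 = 8

LHS ≠ RHS, so the equation does not hold at this point.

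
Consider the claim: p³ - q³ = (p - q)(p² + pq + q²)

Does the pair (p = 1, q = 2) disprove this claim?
No

Substituting p = 1, q = 2:
LHS = 1³ - 2³ = -7
RHS = (1 - 2)(1² + 1·2 + 2²) = -7

The sides agree, so this pair does not disprove the claim.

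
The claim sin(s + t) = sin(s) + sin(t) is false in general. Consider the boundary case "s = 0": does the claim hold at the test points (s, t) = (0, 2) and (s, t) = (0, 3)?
Yes, holds at both test points

At (0, 2): LHS = sin(2) ≈ 0.9093, RHS = sin(2) ≈ 0.9093 → equal
At (0, 3): LHS = sin(3) ≈ 0.1411, RHS = sin(3) ≈ 0.1411 → equal

So the claim does hold at both of these boundary points, even though it is not an identity.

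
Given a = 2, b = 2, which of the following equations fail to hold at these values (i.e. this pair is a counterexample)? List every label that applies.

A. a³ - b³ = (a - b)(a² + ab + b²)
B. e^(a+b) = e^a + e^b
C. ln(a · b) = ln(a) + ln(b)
B

Evaluating each claim at the given values:
A. LHS = 0, RHS = 0 → holds here (LHS = RHS)
B. LHS = e^4 ≈ 54.6, RHS = 2·e^2 ≈ 14.78 → fails here (LHS ≠ RHS)
C. LHS = ln(4) ≈ 1.386, RHS = 2·ln(2) ≈ 1.386 → holds here (LHS = RHS)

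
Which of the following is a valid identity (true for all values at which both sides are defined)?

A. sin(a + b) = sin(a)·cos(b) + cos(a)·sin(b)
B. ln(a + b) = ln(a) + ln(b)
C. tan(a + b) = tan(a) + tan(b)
A: holds — e.g. at (6, 7), both sides equal sin(13) ≈ 0.4202.
B: fails at (1, 5) — LHS = ln(6) ≈ 1.792, RHS = ln(5) ≈ 1.609.
C: fails at (4, 6) — LHS = tan(10) ≈ 0.6484, RHS = tan(6) + tan(4) ≈ 0.8668.

Answer: A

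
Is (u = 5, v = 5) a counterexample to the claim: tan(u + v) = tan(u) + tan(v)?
Substituting u = 5, v = 5:
LHS = tan(5 + 5) = tan(10) ≈ 0.6484
RHS = tan(5) + tan(5) = 2·tan(5) ≈ -6.761

Since LHS ≠ RHS, this pair disproves the claim.

Answer: Yes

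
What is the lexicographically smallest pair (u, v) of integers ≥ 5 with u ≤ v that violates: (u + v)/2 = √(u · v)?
Substituting (5, 6) into the claim:
LHS = (5 + 6)/2 = 11/2
RHS = √(5 · 6) = √(30) ≈ 5.477

Since LHS ≠ RHS, this pair disproves the claim, and no lexicographically smaller pair (u ≤ v, integers ≥ 5) does.

For instance (10, 12) is also a counterexample (LHS = 11, RHS = 2·√(30) ≈ 10.95), but it's lexicographically larger.

Answer: (u, v) = (5, 6)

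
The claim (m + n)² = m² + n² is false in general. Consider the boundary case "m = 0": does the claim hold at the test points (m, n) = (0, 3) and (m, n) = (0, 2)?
At (0, 3): LHS = 9, RHS = 9 → equal
At (0, 2): LHS = 4, RHS = 4 → equal

So the claim does hold at both of these boundary points, even though it is not an identity.

Answer: Yes, holds at both test points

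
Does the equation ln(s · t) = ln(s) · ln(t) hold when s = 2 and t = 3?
Fails

Substituting s = 2, t = 3:

LHS = ln(2 · 3) = ln(6) ≈ 1.792
RHS = ln(2) · ln(3) ≈ 0.7615

LHS ≠ RHS, so the equation does not hold at this point.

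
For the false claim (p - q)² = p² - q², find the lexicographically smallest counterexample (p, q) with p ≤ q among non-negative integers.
Substituting (0, 1) into the claim:
LHS = (0 - 1)² = 1
RHS = 0² - 1² = -1

Since LHS ≠ RHS, this pair disproves the claim, and no lexicographically smaller pair (p ≤ q, non-negative integers) does.

For instance (1, 4) is also a counterexample (LHS = 9, RHS = -15), but it's lexicographically larger.

Answer: (p, q) = (0, 1)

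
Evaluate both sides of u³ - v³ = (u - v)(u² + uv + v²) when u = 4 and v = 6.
LHS = 4³ - 6³ = -152
RHS = (4 - 6)(4² + 4·6 + 6²) = -152

LHS = RHS: the two sides agree.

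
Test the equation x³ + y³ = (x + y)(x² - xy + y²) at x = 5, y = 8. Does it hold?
Substituting x = 5, y = 8:

LHS = 5³ + 8³ = 637
RHS = (5 + 8)(5² - 5·8 + 8²) = 637

LHS = RHS, so the equation holds at this point.

Answer: Holds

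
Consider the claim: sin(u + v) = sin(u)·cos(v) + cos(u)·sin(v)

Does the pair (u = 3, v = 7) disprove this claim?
No

Substituting u = 3, v = 7:
LHS = sin(3 + 7) = sin(10) ≈ -0.544
RHS = sin(3)·cos(7) + cos(3)·sin(7) = sin(7)·cos(3) + sin(3)·cos(7) ≈ -0.544

The sides agree, so this pair does not disprove the claim.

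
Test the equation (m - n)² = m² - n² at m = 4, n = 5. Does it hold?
Fails

Substituting m = 4, n = 5:

LHS = (4 - 5)² = 1
RHS = 4² - 5² = -9

LHS ≠ RHS, so the equation does not hold at this point.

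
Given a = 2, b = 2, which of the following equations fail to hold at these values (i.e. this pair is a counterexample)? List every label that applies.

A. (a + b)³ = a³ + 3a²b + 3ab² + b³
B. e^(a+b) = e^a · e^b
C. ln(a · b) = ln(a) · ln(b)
Evaluating each claim at the given values:
A. LHS = 64, RHS = 64 → holds here (LHS = RHS)
B. LHS = e^4 ≈ 54.6, RHS = e^4 ≈ 54.6 → holds here (LHS = RHS)
C. LHS = ln(4) ≈ 1.386, RHS = ln(2)² ≈ 0.4805 → fails here (LHS ≠ RHS)

Answer: C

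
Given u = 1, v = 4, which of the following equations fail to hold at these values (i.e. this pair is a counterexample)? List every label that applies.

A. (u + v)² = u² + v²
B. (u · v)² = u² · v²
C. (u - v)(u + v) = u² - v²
Evaluating each claim at the given values:
A. LHS = 25, RHS = 17 → fails here (LHS ≠ RHS)
B. LHS = 16, RHS = 16 → holds here (LHS = RHS)
C. LHS = -15, RHS = -15 → holds here (LHS = RHS)

Answer: A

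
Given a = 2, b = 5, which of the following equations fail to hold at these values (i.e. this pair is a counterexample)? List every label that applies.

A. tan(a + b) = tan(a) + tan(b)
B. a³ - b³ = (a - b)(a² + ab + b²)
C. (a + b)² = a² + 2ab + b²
Evaluating each claim at the given values:
A. LHS = tan(7) ≈ 0.8714, RHS = tan(5) + tan(2) ≈ -5.566 → fails here (LHS ≠ RHS)
B. LHS = -117, RHS = -117 → holds here (LHS = RHS)
C. LHS = 49, RHS = 49 → holds here (LHS = RHS)

Answer: A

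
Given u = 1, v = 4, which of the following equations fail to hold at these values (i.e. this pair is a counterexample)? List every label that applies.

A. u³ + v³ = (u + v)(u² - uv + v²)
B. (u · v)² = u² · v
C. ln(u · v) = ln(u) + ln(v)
B

Evaluating each claim at the given values:
A. LHS = 65, RHS = 65 → holds here (LHS = RHS)
B. LHS = 16, RHS = 4 → fails here (LHS ≠ RHS)
C. LHS = ln(4) ≈ 1.386, RHS = ln(4) ≈ 1.386 → holds here (LHS = RHS)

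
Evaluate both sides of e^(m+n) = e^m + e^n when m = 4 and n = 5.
LHS = e^(4+5) = e^9 ≈ 8103
RHS = e^4 + e^5 ≈ 203

LHS ≠ RHS (they differ by about 7900), so the equation does not hold here.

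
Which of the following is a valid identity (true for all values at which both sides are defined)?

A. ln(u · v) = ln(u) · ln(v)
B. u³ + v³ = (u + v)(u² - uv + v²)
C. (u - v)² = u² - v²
B

A: fails at (4, 4) — LHS = ln(16) ≈ 2.773, RHS = ln(4)² ≈ 1.922.
B: holds — e.g. at (1, 1), both sides equal 2.
C: fails at (2, 3) — LHS = 1, RHS = -5.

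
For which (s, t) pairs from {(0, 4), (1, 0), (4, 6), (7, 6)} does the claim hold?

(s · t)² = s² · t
Testing each pair:
(0, 4): LHS = 0, RHS = 0 → holds
(1, 0): LHS = 0, RHS = 0 → holds
(4, 6): LHS = 576, RHS = 96 → fails
(7, 6): LHS = 1764, RHS = 294 → fails

2 of 4 pairs satisfy the claim.

Answer: (0, 4), (1, 0)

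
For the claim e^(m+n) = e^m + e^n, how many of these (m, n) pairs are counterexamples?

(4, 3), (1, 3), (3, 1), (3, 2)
4

Testing each pair:
(4, 3): LHS = e^7 ≈ 1097, RHS = e^3 + e^4 ≈ 74.68 → counterexample
(1, 3): LHS = e^4 ≈ 54.6, RHS = e + e^3 ≈ 22.8 → counterexample
(3, 1): LHS = e^4 ≈ 54.6, RHS = e + e^3 ≈ 22.8 → counterexample
(3, 2): LHS = e^5 ≈ 148.4, RHS = e^2 + e^3 ≈ 27.47 → counterexample

That makes 4 counterexamples.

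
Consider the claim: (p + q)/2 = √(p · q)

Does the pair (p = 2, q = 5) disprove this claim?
Yes

Substituting p = 2, q = 5:
LHS = (2 + 5)/2 = 7/2
RHS = √(2 · 5) = √(10) ≈ 3.162

Since LHS ≠ RHS, this pair disproves the claim.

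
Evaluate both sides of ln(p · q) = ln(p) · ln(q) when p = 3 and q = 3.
LHS = ln(3 · 3) = ln(9) ≈ 2.197
RHS = ln(3) · ln(3) = ln(3)² ≈ 1.207

LHS ≠ RHS (they differ by about 0.9903), so the equation does not hold here.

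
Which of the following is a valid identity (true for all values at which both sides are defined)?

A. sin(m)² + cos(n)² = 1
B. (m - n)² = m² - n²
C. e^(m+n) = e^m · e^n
C

A: fails at (2, 4) — LHS = cos(4)² + sin(2)² ≈ 1.254, RHS = 1.
B: fails at (2, 3) — LHS = 1, RHS = -5.
C: holds — e.g. at (1, 4), both sides equal e^5 ≈ 148.4.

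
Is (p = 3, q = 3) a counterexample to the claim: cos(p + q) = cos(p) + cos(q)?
Yes

Substituting p = 3, q = 3:
LHS = cos(3 + 3) = cos(6) ≈ 0.9602
RHS = cos(3) + cos(3) = 2·cos(3) ≈ -1.98

Since LHS ≠ RHS, this pair disproves the claim.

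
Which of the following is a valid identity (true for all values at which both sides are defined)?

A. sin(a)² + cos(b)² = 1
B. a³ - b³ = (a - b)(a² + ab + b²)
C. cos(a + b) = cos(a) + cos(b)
A: fails at (1, 5) — LHS = cos(5)² + sin(1)² ≈ 0.7885, RHS = 1.
B: holds — e.g. at (6, 7), both sides equal -127.
C: fails at (1, 3) — LHS = cos(4) ≈ -0.6536, RHS = cos(3) + cos(1) ≈ -0.4497.

Answer: B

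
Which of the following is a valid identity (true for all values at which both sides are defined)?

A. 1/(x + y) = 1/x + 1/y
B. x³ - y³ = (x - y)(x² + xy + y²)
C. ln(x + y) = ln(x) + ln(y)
B

A: fails at (1, 2) — LHS = 1/3, RHS = 3/2.
B: holds — e.g. at (1, 1), both sides equal 0.
C: fails at (2, 4) — LHS = ln(6) ≈ 1.792, RHS = ln(2) + ln(4) ≈ 2.079.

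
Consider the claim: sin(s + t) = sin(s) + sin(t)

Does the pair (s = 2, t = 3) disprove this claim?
Substituting s = 2, t = 3:
LHS = sin(2 + 3) = sin(5) ≈ -0.9589
RHS = sin(2) + sin(3) ≈ 1.05

Since LHS ≠ RHS, this pair disproves the claim.

Answer: Yes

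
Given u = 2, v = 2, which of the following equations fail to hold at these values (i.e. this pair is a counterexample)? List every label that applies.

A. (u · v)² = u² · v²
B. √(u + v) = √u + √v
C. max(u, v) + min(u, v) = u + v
Evaluating each claim at the given values:
A. LHS = 16, RHS = 16 → holds here (LHS = RHS)
B. LHS = 2, RHS = 2·√(2) ≈ 2.828 → fails here (LHS ≠ RHS)
C. LHS = 4, RHS = 4 → holds here (LHS = RHS)

Answer: B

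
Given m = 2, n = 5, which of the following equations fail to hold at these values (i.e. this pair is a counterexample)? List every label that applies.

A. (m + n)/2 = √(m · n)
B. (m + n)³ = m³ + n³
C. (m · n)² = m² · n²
A, B

Evaluating each claim at the given values:
A. LHS = 7/2, RHS = √(10) ≈ 3.162 → fails here (LHS ≠ RHS)
B. LHS = 343, RHS = 133 → fails here (LHS ≠ RHS)
C. LHS = 100, RHS = 100 → holds here (LHS = RHS)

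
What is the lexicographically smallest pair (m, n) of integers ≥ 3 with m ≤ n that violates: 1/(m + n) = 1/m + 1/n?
Substituting (3, 3) into the claim:
LHS = 1/(3 + 3) = 1/6
RHS = 1/3 + 1/3 = 2/3

Since LHS ≠ RHS, this pair disproves the claim, and no lexicographically smaller pair (m ≤ n, integers ≥ 3) does.

For instance (7, 10) is also a counterexample (LHS = 1/17, RHS = 17/70), but it's lexicographically larger.

Answer: (m, n) = (3, 3)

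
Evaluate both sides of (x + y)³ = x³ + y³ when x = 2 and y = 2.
LHS = (2 + 2)³ = 64
RHS = 2³ + 2³ = 16

LHS ≠ RHS, so the equation does not hold here.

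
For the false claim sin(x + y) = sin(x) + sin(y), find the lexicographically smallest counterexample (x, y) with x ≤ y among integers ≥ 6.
Substituting (6, 6) into the claim:
LHS = sin(6 + 6) = sin(12) ≈ -0.5366
RHS = sin(6) + sin(6) = 2·sin(6) ≈ -0.5588

Since LHS ≠ RHS, this pair disproves the claim, and no lexicographically smaller pair (x ≤ y, integers ≥ 6) does.

For instance (11, 12) is also a counterexample (LHS = sin(23) ≈ -0.8462, RHS = sin(11) + sin(12) ≈ -1.537), but it's lexicographically larger.

Answer: (x, y) = (6, 6)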